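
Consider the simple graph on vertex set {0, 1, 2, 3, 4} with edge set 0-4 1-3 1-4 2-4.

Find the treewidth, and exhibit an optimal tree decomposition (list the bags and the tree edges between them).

Treewidth 1.
Bags: B1 = {1, 4}  B2 = {1, 3}  B3 = {0, 4}  B4 = {2, 4}
Tree: B1–B2, B1–B3, B1–B4

Each bag holds 2 vertices, so the decomposition has width 1, which upper-bounds the treewidth. Any graph with an edge has treewidth ≥ 1, and G has the edge 1–4. Hence tw(G) = 1 exactly.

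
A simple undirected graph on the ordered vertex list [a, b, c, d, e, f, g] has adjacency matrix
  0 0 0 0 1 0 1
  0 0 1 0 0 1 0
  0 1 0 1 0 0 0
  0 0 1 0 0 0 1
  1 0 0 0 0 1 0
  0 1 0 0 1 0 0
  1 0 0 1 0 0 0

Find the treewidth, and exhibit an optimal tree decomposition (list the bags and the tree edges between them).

Treewidth 2.
Bags: B1 = {b, c, d}  B2 = {b, d, f}  B3 = {d, e, f}  B4 = {a, d, e}  B5 = {a, d, g}
Tree: B1–B2, B2–B3, B3–B4, B4–B5

Each bag holds 3 vertices, so the decomposition has width 2, which upper-bounds the treewidth. Since d–c–b–f–e–a–g–d is a cycle in G, G is not acyclic. Forests are exactly the graphs of treewidth ≤ 1, so tw(G) ≥ 2. Combining the bounds, tw(G) = 2.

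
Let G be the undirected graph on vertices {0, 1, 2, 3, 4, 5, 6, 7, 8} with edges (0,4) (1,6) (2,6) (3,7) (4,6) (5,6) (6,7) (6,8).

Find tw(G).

1

A width-1 tree decomposition is:
Bags: B1 = {5, 6}  B2 = {1, 6}  B3 = {6, 7}  B4 = {3, 7}  B5 = {4, 6}  B6 = {2, 6}  B7 = {0, 4}  B8 = {6, 8}
Tree: B1–B2, B2–B3, B3–B4, B3–B5, B5–B6, B5–B7, B5–B8
The largest bag has 2 vertices, giving width 1; this decomposition certifies tw(G) ≤ 1. Any graph with an edge has treewidth ≥ 1, and G has the edge 6–5. Hence tw(G) = 1 exactly.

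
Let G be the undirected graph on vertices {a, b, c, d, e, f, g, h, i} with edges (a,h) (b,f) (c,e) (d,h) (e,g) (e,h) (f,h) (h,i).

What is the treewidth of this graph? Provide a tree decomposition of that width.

Treewidth 1.
One such decomposition:
Bags: B1 = {c, e}  B2 = {e, h}  B3 = {d, h}  B4 = {h, i}  B5 = {f, h}  B6 = {e, g}  B7 = {b, f}  B8 = {a, h}
Tree: B1–B2, B2–B3, B2–B4, B4–B5, B2–B6, B5–B7, B5–B8

Every bag has size at most 2, so the width is 2 − 1 = 1 and tw(G) ≤ 1. Since G has at least one edge (e.g. e–c), it is not an edgeless graph, so tw(G) ≥ 1. Combining the bounds, tw(G) = 1.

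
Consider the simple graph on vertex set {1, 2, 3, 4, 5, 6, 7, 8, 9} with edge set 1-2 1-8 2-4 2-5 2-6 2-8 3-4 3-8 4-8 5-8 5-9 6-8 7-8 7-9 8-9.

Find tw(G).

A width-2 tree decomposition is:
Bags: B1 = {1, 2, 8}  B2 = {2, 5, 8}  B3 = {2, 4, 8}  B4 = {5, 8, 9}  B5 = {3, 4, 8}  B6 = {7, 8, 9}  B7 = {2, 6, 8}
Tree: B1–B2, B2–B3, B2–B4, B3–B5, B4–B6, B1–B7
The largest bag has 3 vertices, giving width 2; this decomposition certifies tw(G) ≤ 2. On the other hand G contains the 3-clique {5, 8, 9}. A clique must lie in a single bag of any decomposition, so no decomposition can have width below 2. Combining the bounds, tw(G) = 2.

2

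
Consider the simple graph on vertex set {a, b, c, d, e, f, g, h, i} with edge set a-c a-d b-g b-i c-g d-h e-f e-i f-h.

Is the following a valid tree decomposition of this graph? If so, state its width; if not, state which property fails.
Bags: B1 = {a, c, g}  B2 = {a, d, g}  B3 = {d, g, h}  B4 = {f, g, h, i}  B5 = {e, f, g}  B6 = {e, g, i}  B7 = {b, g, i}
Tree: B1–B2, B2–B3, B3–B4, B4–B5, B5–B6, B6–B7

No — bags containing vertex i are not connected in the tree.

A tree decomposition must satisfy three properties: every vertex lies in some bag; for every edge, both endpoints lie together in some bag; and for every vertex, the bags containing it form a connected subtree. Here bags containing vertex i are not connected in the tree, so the decomposition is invalid.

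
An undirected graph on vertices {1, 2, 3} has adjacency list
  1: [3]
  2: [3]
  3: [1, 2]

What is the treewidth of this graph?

A width-1 tree decomposition is:
Bags: B1 = {2, 3}  B2 = {1, 3}
Tree: B1–B2
Every bag has size at most 2, so the width is 2 − 1 = 1 and tw(G) ≤ 1. Any graph with an edge has treewidth ≥ 1, and G has the edge 2–3. The upper and lower bounds meet at 1, so that is the treewidth.

1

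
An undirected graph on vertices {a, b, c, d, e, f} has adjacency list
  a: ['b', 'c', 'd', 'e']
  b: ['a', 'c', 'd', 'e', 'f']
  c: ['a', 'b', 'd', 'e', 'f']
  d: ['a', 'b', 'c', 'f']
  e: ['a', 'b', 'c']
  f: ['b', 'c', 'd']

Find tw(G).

A width-3 tree decomposition is:
Bags: B1 = {a, b, c, d}  B2 = {b, c, d, f}  B3 = {a, b, c, e}
Tree: B1–B2, B1–B3
The largest bag has 4 vertices, giving width 3; this decomposition certifies tw(G) ≤ 3. On the other hand G contains the 4-clique {b, c, d, f}. A clique must lie in a single bag of any decomposition, so no decomposition can have width below 3. Therefore the treewidth is 3.

3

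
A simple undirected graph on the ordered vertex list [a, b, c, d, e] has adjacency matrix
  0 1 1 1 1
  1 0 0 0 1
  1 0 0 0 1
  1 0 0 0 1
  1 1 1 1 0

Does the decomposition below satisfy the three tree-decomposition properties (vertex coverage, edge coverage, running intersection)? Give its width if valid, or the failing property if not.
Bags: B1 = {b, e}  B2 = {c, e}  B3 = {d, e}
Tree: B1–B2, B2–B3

A tree decomposition must satisfy three properties: every vertex lies in some bag; for every edge, both endpoints lie together in some bag; and for every vertex, the bags containing it form a connected subtree. Here vertex a appears in no bag, so the decomposition is invalid.

No — vertex a appears in no bag.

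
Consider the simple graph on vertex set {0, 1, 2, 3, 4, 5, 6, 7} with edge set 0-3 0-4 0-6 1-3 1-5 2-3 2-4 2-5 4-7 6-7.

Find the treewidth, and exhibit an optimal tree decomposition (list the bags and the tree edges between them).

Treewidth 2.
Bags: B1 = {0, 6, 7}  B2 = {0, 4, 7}  B3 = {0, 3, 4}  B4 = {2, 3, 4}  B5 = {1, 2, 3}  B6 = {1, 2, 5}
Tree: B1–B2, B2–B3, B3–B4, B4–B5, B5–B6

Every bag has size at most 3, so the width is 3 − 1 = 2 and tw(G) ≤ 2. The edges 6–7–4–0–6 form a cycle, so G is not a tree and its treewidth is at least 2. Therefore the treewidth is 2.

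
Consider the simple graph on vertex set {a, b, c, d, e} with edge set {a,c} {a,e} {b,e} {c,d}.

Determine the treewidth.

1

A width-1 tree decomposition is:
Bags: B1 = {b, e}  B2 = {a, e}  B3 = {a, c}  B4 = {c, d}
Tree: B1–B2, B2–B3, B3–B4
Each bag holds 2 vertices, so the decomposition has width 1, which upper-bounds the treewidth. G has an edge, so its treewidth is at least 1. Hence tw(G) = 1 exactly.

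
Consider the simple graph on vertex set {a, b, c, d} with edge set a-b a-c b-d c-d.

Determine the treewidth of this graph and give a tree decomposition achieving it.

Treewidth 2.
Bags: B1 = {a, c, d}  B2 = {a, b, d}
Tree: B1–B2

Each bag holds 3 vertices, so the decomposition has width 2, which upper-bounds the treewidth. Since a–c–d–b–a is a cycle in G, G is not acyclic. Forests are exactly the graphs of treewidth ≤ 1, so tw(G) ≥ 2. Therefore the treewidth is 2.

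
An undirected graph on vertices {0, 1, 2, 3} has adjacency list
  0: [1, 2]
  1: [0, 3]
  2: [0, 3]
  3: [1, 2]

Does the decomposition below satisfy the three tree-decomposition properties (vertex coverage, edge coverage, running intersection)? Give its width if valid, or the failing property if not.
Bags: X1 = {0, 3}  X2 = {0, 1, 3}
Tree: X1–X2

No — vertex 2 appears in no bag.

A tree decomposition must satisfy three properties: every vertex lies in some bag; for every edge, both endpoints lie together in some bag; and for every vertex, the bags containing it form a connected subtree. Here vertex 2 appears in no bag, so the decomposition is invalid.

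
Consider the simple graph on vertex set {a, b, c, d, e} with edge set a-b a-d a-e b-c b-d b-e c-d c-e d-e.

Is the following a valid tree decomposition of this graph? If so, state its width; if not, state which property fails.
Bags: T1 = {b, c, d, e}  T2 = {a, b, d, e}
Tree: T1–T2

Every vertex of G appears in some bag (union = {a, b, c, d, e}); every edge is covered by a bag; and for each vertex v the set of bags containing v is connected in the bag tree. The decomposition is therefore valid. The largest bag has 4 vertices, so the width is 3.

Yes; width 3.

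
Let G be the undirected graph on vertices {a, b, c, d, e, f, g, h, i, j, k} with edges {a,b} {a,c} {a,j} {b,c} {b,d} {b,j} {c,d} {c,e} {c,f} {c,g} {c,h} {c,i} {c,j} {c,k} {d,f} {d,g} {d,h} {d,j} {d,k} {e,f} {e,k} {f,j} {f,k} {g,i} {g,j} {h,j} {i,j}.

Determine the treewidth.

3

A width-3 tree decomposition is:
Bags: B1 = {c, d, h, j}  B2 = {c, d, g, j}  B3 = {c, g, i, j}  B4 = {b, c, d, j}  B5 = {c, d, f, j}  B6 = {c, d, f, k}  B7 = {a, b, c, j}  B8 = {c, e, f, k}
Tree: B1–B2, B2–B3, B1–B4, B4–B5, B5–B6, B4–B7, B6–B8
The largest bag has 4 vertices, giving width 3; this decomposition certifies tw(G) ≤ 3. Conversely, {c, d, g, j} is a clique of size 4, and the vertices of any clique must share a bag in every tree decomposition; so some bag has ≥ 4 vertices and tw(G) ≥ 3. The upper and lower bounds meet at 3, so that is the treewidth.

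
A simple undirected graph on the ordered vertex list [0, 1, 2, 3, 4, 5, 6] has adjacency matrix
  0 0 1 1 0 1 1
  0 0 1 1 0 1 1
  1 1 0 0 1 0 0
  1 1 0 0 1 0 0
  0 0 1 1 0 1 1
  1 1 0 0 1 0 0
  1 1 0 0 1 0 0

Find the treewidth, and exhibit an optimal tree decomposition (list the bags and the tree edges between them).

Treewidth 3.
One optimal decomposition is:
Bags: B1 = {0, 1, 4, 6}  B2 = {0, 1, 3, 4}  B3 = {0, 1, 2, 4}  B4 = {0, 1, 4, 5}
Tree: B1–B2, B2–B3, B3–B4

Each bag holds 4 vertices, so the decomposition has width 3, which upper-bounds the treewidth. For the lower bound: the 4 vertex sets {1,6}, {0,3}, {4}, {2} are disjoint, each induces a connected subgraph, and every pair is joined by at least one edge of G. Contracting each set to a single vertex therefore yields K_{4} as a minor, and since treewidth is minor-monotone, tw(G) ≥ tw(K_{4}) = 3. Therefore the treewidth is 3.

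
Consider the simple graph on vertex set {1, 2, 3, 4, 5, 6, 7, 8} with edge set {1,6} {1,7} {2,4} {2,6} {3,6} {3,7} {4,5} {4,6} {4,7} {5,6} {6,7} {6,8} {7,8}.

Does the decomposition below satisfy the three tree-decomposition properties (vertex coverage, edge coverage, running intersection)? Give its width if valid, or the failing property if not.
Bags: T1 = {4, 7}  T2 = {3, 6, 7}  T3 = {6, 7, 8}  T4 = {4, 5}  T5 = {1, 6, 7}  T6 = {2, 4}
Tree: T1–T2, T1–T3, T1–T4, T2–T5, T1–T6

No — edge (6,4) lies in no bag.

A tree decomposition must satisfy three properties: every vertex lies in some bag; for every edge, both endpoints lie together in some bag; and for every vertex, the bags containing it form a connected subtree. Here edge (6,4) lies in no bag, so the decomposition is invalid.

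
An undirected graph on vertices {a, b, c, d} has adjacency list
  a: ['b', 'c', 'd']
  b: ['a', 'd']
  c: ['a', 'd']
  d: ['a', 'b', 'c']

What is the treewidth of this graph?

A width-2 tree decomposition is:
Bags: B1 = {a, c, d}  B2 = {a, b, d}
Tree: B1–B2
Each bag holds 3 vertices, so the decomposition has width 2, which upper-bounds the treewidth. Conversely, {a, c, d} is a clique of size 3, and the vertices of any clique must share a bag in every tree decomposition; so some bag has ≥ 3 vertices and tw(G) ≥ 2. The upper and lower bounds meet at 2, so that is the treewidth.

2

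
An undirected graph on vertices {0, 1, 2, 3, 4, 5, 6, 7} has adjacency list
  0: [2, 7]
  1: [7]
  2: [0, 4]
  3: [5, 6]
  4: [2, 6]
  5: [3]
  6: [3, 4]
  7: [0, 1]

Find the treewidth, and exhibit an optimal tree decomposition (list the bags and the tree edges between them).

Treewidth 1.
One such decomposition:
Bags: B1 = {1, 7}  B2 = {0, 7}  B3 = {0, 2}  B4 = {2, 4}  B5 = {4, 6}  B6 = {3, 6}  B7 = {3, 5}
Tree: B1–B2, B2–B3, B3–B4, B4–B5, B5–B6, B6–B7

Each bag holds 2 vertices, so the decomposition has width 1, which upper-bounds the treewidth. Since G has at least one edge (e.g. 1–7), it is not an edgeless graph, so tw(G) ≥ 1. Combining the bounds, tw(G) = 1.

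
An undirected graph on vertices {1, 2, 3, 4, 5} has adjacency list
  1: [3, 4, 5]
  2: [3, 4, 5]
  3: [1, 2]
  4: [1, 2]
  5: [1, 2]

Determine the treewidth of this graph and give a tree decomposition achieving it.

The largest bag has 3 vertices, giving width 2; this decomposition certifies tw(G) ≤ 2. The edges 3–1–5–2–3 form a cycle, so G is not a tree and its treewidth is at least 2. Hence tw(G) = 2 exactly.

Treewidth 2.
Bags: B1 = {1, 2, 3}  B2 = {1, 2, 5}  B3 = {1, 2, 4}
Tree: B1–B2, B2–B3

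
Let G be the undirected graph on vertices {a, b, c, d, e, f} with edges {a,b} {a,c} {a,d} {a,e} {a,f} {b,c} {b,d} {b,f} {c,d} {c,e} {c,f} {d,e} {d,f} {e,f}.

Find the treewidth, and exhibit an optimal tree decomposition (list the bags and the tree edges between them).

Treewidth 4.
One such decomposition:
Bags: B1 = {a, c, d, e, f}  B2 = {a, b, c, d, f}
Tree: B1–B2

The largest bag has 5 vertices, giving width 4; this decomposition certifies tw(G) ≤ 4. For the lower bound, the 5 vertices {a, c, d, e, f} are pairwise adjacent, and any tree decomposition puts a clique entirely inside one bag — forcing width ≥ 4. Hence tw(G) = 4 exactly.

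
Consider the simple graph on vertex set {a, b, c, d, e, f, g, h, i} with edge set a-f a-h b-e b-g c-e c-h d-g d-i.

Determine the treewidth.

A width-1 tree decomposition is:
Bags: B1 = {a, f}  B2 = {a, h}  B3 = {c, h}  B4 = {c, e}  B5 = {b, e}  B6 = {b, g}  B7 = {d, g}  B8 = {d, i}
Tree: B1–B2, B2–B3, B3–B4, B4–B5, B5–B6, B6–B7, B7–B8
The largest bag has 2 vertices, giving width 1; this decomposition certifies tw(G) ≤ 1. Any graph with an edge has treewidth ≥ 1, and G has the edge f–a. Combining the bounds, tw(G) = 1.

1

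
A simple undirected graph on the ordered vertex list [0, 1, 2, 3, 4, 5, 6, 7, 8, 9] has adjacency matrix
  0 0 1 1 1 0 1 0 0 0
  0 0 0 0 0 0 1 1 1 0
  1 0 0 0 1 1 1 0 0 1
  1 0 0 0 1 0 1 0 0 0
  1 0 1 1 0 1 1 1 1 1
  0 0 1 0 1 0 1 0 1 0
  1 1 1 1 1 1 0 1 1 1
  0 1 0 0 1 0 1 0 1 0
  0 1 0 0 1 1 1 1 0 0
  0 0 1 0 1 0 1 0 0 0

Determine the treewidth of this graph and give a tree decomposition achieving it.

The largest bag has 4 vertices, giving width 3; this decomposition certifies tw(G) ≤ 3. On the other hand G contains the 4-clique {1, 6, 7, 8}. A clique must lie in a single bag of any decomposition, so no decomposition can have width below 3. The upper and lower bounds meet at 3, so that is the treewidth.

Treewidth 3.
One such decomposition:
Bags: B1 = {2, 4, 5, 6}  B2 = {4, 5, 6, 8}  B3 = {2, 4, 6, 9}  B4 = {0, 2, 4, 6}  B5 = {0, 3, 4, 6}  B6 = {4, 6, 7, 8}  B7 = {1, 6, 7, 8}
Tree: B1–B2, B1–B3, B1–B4, B4–B5, B2–B6, B6–B7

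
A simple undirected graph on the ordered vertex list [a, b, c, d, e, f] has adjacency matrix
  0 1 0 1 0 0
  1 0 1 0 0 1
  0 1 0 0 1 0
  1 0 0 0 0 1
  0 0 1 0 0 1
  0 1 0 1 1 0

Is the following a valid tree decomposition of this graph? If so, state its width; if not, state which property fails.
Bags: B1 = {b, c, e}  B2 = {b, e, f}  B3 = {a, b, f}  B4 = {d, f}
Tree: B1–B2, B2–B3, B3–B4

A tree decomposition must satisfy three properties: every vertex lies in some bag; for every edge, both endpoints lie together in some bag; and for every vertex, the bags containing it form a connected subtree. Here edge (a,d) lies in no bag, so the decomposition is invalid.

No — edge (a,d) lies in no bag.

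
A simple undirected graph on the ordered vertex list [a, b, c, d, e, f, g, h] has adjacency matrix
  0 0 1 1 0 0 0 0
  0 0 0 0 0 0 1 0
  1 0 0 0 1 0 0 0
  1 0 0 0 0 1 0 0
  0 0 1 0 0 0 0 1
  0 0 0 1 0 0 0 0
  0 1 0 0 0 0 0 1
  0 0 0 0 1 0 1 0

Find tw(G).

A width-1 tree decomposition is:
Bags: B1 = {b, g}  B2 = {g, h}  B3 = {e, h}  B4 = {c, e}  B5 = {a, c}  B6 = {a, d}  B7 = {d, f}
Tree: B1–B2, B2–B3, B3–B4, B4–B5, B5–B6, B6–B7
The largest bag has 2 vertices, giving width 1; this decomposition certifies tw(G) ≤ 1. Since G has at least one edge (e.g. b–g), it is not an edgeless graph, so tw(G) ≥ 1. Therefore the treewidth is 1.

1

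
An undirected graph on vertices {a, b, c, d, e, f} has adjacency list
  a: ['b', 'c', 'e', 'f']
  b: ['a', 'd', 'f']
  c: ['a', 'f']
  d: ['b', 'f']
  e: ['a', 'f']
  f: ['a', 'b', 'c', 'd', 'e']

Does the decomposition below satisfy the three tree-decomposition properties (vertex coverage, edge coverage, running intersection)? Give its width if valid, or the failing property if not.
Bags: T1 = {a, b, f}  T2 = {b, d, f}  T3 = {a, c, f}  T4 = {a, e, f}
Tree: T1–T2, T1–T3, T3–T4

Yes; width 2.

Checking the three conditions: (i) the bags cover all of {a, b, c, d, e, f}; (ii) for each edge, some bag contains both endpoints; (iii) the bags containing any fixed vertex form a subtree. All hold, so the decomposition is valid with width 3 − 1 = 2.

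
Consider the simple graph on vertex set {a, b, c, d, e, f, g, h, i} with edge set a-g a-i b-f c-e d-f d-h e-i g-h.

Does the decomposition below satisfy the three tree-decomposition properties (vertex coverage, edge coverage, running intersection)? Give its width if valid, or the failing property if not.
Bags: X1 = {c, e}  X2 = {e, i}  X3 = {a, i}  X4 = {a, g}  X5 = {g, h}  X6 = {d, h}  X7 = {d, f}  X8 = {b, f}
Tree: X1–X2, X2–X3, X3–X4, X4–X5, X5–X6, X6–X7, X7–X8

Checking the three conditions: (i) the bags cover all of {a, b, c, d, e, f, g, h, i}; (ii) for each edge, some bag contains both endpoints; (iii) the bags containing any fixed vertex form a subtree. All hold, so the decomposition is valid with width 2 − 1 = 1.

Yes; width 1.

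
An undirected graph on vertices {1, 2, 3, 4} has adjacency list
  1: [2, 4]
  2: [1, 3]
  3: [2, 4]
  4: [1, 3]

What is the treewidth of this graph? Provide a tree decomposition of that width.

Every bag has size at most 3, so the width is 3 − 1 = 2 and tw(G) ≤ 2. For the lower bound, G contains the cycle 1–4–3–2–1, so G is not a forest; only forests have treewidth ≤ 1, hence tw(G) ≥ 2. Therefore the treewidth is 2.

Treewidth 2.
One optimal decomposition is:
Bags: B1 = {1, 3, 4}  B2 = {1, 2, 3}
Tree: B1–B2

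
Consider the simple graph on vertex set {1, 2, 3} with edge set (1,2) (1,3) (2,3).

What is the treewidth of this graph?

A width-2 tree decomposition is:
Bags: B1 = {1, 2, 3}
Tree: (single bag)
A single bag containing all 3 vertices is trivially a valid decomposition of width 2. On the other hand G contains the 3-clique {1, 2, 3}. A clique must lie in a single bag of any decomposition, so no decomposition can have width below 2. Combining the bounds, tw(G) = 2.

2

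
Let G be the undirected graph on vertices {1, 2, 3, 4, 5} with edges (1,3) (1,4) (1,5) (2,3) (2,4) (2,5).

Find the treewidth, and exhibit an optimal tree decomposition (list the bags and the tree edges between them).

The largest bag has 3 vertices, giving width 2; this decomposition certifies tw(G) ≤ 2. For the lower bound, G contains the cycle 1–3–2–4–1, so G is not a forest; only forests have treewidth ≤ 1, hence tw(G) ≥ 2. Combining the bounds, tw(G) = 2.

Treewidth 2.
One optimal decomposition is:
Bags: B1 = {1, 2, 3}  B2 = {1, 2, 4}  B3 = {1, 2, 5}
Tree: B1–B2, B2–B3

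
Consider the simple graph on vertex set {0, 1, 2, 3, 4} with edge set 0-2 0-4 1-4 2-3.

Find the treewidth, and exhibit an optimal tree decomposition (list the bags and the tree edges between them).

Treewidth 1.
One optimal decomposition is:
Bags: B1 = {1, 4}  B2 = {0, 4}  B3 = {0, 2}  B4 = {2, 3}
Tree: B1–B2, B2–B3, B3–B4

The largest bag has 2 vertices, giving width 1; this decomposition certifies tw(G) ≤ 1. Since G has at least one edge (e.g. 1–4), it is not an edgeless graph, so tw(G) ≥ 1. The upper and lower bounds meet at 1, so that is the treewidth.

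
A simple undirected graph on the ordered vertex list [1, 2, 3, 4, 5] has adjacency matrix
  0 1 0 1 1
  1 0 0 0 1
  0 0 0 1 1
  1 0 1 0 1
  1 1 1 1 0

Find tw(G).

A width-2 tree decomposition is:
Bags: B1 = {1, 4, 5}  B2 = {3, 4, 5}  B3 = {1, 2, 5}
Tree: B1–B2, B1–B3
Every bag has size at most 3, so the width is 3 − 1 = 2 and tw(G) ≤ 2. Conversely, {1, 2, 5} is a clique of size 3, and the vertices of any clique must share a bag in every tree decomposition; so some bag has ≥ 3 vertices and tw(G) ≥ 2. The upper and lower bounds meet at 2, so that is the treewidth.

2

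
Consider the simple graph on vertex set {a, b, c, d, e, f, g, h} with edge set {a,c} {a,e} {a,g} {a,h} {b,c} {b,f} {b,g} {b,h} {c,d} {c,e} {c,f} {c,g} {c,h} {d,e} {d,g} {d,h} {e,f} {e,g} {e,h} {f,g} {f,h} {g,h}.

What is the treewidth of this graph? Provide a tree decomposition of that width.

The largest bag has 5 vertices, giving width 4; this decomposition certifies tw(G) ≤ 4. On the other hand G contains the 5-clique {c, d, e, g, h}. A clique must lie in a single bag of any decomposition, so no decomposition can have width below 4. The upper and lower bounds meet at 4, so that is the treewidth.

Treewidth 4.
One such decomposition:
Bags: B1 = {a, c, e, g, h}  B2 = {c, e, f, g, h}  B3 = {b, c, f, g, h}  B4 = {c, d, e, g, h}
Tree: B1–B2, B2–B3, B1–B4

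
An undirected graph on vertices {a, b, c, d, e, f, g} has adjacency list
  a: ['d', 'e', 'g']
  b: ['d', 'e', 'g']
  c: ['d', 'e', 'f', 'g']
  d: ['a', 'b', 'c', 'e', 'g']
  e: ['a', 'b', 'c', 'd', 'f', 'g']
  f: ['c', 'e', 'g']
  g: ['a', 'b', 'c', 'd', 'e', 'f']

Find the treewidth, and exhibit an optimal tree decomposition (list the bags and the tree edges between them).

Treewidth 3.
One optimal decomposition is:
Bags: B1 = {c, d, e, g}  B2 = {c, e, f, g}  B3 = {a, d, e, g}  B4 = {b, d, e, g}
Tree: B1–B2, B1–B3, B3–B4

Each bag holds 4 vertices, so the decomposition has width 3, which upper-bounds the treewidth. Conversely, {c, d, e, g} is a clique of size 4, and the vertices of any clique must share a bag in every tree decomposition; so some bag has ≥ 4 vertices and tw(G) ≥ 3. Therefore the treewidth is 3.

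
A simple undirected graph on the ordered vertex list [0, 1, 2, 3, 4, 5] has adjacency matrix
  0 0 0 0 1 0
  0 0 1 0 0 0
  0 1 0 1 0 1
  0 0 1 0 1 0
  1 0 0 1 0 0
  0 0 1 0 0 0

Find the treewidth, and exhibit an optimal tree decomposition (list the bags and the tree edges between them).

Treewidth 1.
One such decomposition:
Bags: B1 = {2, 3}  B2 = {3, 4}  B3 = {2, 5}  B4 = {1, 2}  B5 = {0, 4}
Tree: B1–B2, B1–B3, B3–B4, B2–B5

Every bag has size at most 2, so the width is 2 − 1 = 1 and tw(G) ≤ 1. G has an edge, so its treewidth is at least 1. The upper and lower bounds meet at 1, so that is the treewidth.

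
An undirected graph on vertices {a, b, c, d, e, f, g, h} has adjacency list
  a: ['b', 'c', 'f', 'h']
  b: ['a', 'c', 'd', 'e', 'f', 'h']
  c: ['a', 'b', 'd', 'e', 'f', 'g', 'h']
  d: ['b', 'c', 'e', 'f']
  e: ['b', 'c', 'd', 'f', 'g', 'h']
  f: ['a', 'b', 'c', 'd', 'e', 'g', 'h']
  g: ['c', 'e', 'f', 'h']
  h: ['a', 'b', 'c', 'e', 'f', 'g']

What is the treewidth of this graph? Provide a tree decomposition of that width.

Treewidth 4.
One optimal decomposition is:
Bags: B1 = {b, c, e, f, h}  B2 = {a, b, c, f, h}  B3 = {c, e, f, g, h}  B4 = {b, c, d, e, f}
Tree: B1–B2, B1–B3, B1–B4

Each bag holds 5 vertices, so the decomposition has width 4, which upper-bounds the treewidth. Conversely, {b, c, d, e, f} is a clique of size 5, and the vertices of any clique must share a bag in every tree decomposition; so some bag has ≥ 5 vertices and tw(G) ≥ 4. The upper and lower bounds meet at 4, so that is the treewidth.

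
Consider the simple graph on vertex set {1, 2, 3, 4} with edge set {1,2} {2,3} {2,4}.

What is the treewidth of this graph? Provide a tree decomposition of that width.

Each bag holds 2 vertices, so the decomposition has width 1, which upper-bounds the treewidth. Since G has at least one edge (e.g. 2–1), it is not an edgeless graph, so tw(G) ≥ 1. Hence tw(G) = 1 exactly.

Treewidth 1.
One optimal decomposition is:
Bags: B1 = {1, 2}  B2 = {2, 4}  B3 = {2, 3}
Tree: B1–B2, B2–B3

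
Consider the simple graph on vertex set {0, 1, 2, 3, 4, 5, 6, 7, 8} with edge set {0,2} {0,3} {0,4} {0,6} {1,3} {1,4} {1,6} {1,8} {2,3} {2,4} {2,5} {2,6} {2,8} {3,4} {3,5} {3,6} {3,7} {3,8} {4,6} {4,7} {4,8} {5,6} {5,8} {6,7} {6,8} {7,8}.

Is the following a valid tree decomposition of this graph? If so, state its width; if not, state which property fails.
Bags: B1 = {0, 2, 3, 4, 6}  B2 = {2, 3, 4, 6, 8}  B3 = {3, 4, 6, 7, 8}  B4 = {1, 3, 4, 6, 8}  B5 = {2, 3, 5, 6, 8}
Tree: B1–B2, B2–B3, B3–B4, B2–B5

Yes; width 4.

Every vertex of G appears in some bag (union = {0, 1, 2, 3, 4, 5, 6, 7, 8}); every edge is covered by a bag; and for each vertex v the set of bags containing v is connected in the bag tree. The decomposition is therefore valid. The largest bag has 5 vertices, so the width is 4.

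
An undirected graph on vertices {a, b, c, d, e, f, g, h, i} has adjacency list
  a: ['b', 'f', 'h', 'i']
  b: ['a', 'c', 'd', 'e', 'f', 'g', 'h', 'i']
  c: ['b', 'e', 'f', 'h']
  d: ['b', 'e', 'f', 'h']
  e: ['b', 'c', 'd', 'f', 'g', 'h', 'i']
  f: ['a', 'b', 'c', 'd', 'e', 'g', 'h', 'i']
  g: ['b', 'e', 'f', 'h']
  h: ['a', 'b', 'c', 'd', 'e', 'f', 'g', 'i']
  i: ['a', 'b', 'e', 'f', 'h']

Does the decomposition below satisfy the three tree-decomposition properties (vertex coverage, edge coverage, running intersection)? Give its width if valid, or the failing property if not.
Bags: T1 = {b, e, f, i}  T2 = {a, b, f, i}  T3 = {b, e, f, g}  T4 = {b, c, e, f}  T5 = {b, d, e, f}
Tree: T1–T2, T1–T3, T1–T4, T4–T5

No — vertex h appears in no bag.

A tree decomposition must satisfy three properties: every vertex lies in some bag; for every edge, both endpoints lie together in some bag; and for every vertex, the bags containing it form a connected subtree. Here vertex h appears in no bag, so the decomposition is invalid.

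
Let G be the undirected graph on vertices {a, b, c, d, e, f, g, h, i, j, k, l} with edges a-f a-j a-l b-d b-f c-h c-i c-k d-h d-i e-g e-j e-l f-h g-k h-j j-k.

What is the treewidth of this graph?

3

A width-3 tree decomposition is:
Bags: B1 = {a, e, g, l}  B2 = {a, e, g, j}  B3 = {a, g, j, k}  B4 = {a, f, j, k}  B5 = {f, h, j, k}  B6 = {c, f, h, k}  B7 = {b, c, f, h}  B8 = {b, c, d, h}  B9 = {b, c, d, i}
Tree: B1–B2, B2–B3, B3–B4, B4–B5, B5–B6, B6–B7, B7–B8, B8–B9
Every bag has size at most 4, so the width is 4 − 1 = 3 and tw(G) ≤ 3. For the lower bound: the 4 vertex sets {e,g,l}, {a}, {j}, {c,f,h,k} are disjoint, each induces a connected subgraph, and every pair is joined by at least one edge of G. Contracting each set to a single vertex therefore yields K_{4} as a minor, and since treewidth is minor-monotone, tw(G) ≥ tw(K_{4}) = 3. Hence tw(G) = 3 exactly.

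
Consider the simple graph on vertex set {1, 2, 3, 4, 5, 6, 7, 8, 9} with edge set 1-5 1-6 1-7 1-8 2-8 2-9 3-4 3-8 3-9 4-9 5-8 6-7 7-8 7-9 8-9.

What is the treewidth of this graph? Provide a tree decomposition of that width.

Each bag holds 3 vertices, so the decomposition has width 2, which upper-bounds the treewidth. For the lower bound, the 3 vertices {1, 5, 8} are pairwise adjacent, and any tree decomposition puts a clique entirely inside one bag — forcing width ≥ 2. Combining the bounds, tw(G) = 2.

Treewidth 2.
One such decomposition:
Bags: B1 = {7, 8, 9}  B2 = {3, 8, 9}  B3 = {2, 8, 9}  B4 = {3, 4, 9}  B5 = {1, 7, 8}  B6 = {1, 6, 7}  B7 = {1, 5, 8}
Tree: B1–B2, B1–B3, B2–B4, B1–B5, B5–B6, B5–B7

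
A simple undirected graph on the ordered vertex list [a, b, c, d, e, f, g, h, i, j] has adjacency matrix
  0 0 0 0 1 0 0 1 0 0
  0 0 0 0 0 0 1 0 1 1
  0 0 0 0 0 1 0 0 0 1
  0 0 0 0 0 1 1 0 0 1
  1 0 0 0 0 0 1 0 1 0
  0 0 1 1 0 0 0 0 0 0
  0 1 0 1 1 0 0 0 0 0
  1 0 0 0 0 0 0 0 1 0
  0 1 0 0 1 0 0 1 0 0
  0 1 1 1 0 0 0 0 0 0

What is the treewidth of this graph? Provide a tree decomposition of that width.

The largest bag has 3 vertices, giving width 2; this decomposition certifies tw(G) ≤ 2. The edges c–f–d–j–c form a cycle, so G is not a tree and its treewidth is at least 2. The upper and lower bounds meet at 2, so that is the treewidth.

Treewidth 2.
One optimal decomposition is:
Bags: B1 = {c, f, j}  B2 = {d, f, j}  B3 = {b, d, j}  B4 = {b, d, g}  B5 = {b, g, i}  B6 = {e, g, i}  B7 = {e, h, i}  B8 = {a, e, h}
Tree: B1–B2, B2–B3, B3–B4, B4–B5, B5–B6, B6–B7, B7–B8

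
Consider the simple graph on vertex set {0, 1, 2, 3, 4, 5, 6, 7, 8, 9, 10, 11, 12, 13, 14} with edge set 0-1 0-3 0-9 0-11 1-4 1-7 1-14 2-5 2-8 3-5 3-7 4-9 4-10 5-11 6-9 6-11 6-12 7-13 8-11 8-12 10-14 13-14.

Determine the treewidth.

A width-3 tree decomposition is:
Bags: B1 = {2, 6, 8, 12}  B2 = {2, 6, 8, 11}  B3 = {2, 5, 6, 11}  B4 = {5, 6, 9, 11}  B5 = {0, 5, 9, 11}  B6 = {0, 3, 5, 9}  B7 = {0, 3, 4, 9}  B8 = {0, 1, 3, 4}  B9 = {1, 3, 4, 7}  B10 = {1, 4, 7, 10}  B11 = {1, 7, 10, 14}  B12 = {7, 10, 13, 14}
Tree: B1–B2, B2–B3, B3–B4, B4–B5, B5–B6, B6–B7, B7–B8, B8–B9, B9–B10, B10–B11, B11–B12
The largest bag has 4 vertices, giving width 3; this decomposition certifies tw(G) ≤ 3. For the lower bound: the 4 vertex sets {2,8,12}, {6}, {11}, {0,3,5,9} are disjoint, each induces a connected subgraph, and every pair is joined by at least one edge of G. Contracting each set to a single vertex therefore yields K_{4} as a minor, and since treewidth is minor-monotone, tw(G) ≥ tw(K_{4}) = 3. Therefore the treewidth is 3.

3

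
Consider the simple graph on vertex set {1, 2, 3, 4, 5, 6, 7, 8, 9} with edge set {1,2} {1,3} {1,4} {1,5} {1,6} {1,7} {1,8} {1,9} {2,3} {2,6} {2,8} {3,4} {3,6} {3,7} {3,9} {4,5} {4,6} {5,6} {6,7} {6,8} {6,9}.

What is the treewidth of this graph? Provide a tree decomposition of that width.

Every bag has size at most 4, so the width is 4 − 1 = 3 and tw(G) ≤ 3. On the other hand G contains the 4-clique {1, 2, 6, 8}. A clique must lie in a single bag of any decomposition, so no decomposition can have width below 3. Therefore the treewidth is 3.

Treewidth 3.
Bags: B1 = {1, 3, 6, 7}  B2 = {1, 3, 4, 6}  B3 = {1, 2, 3, 6}  B4 = {1, 2, 6, 8}  B5 = {1, 4, 5, 6}  B6 = {1, 3, 6, 9}
Tree: B1–B2, B2–B3, B3–B4, B2–B5, B2–B6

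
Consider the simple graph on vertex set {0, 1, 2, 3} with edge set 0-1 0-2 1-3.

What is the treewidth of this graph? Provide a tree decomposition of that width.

Treewidth 1.
One such decomposition:
Bags: B1 = {0, 1}  B2 = {0, 2}  B3 = {1, 3}
Tree: B1–B2, B1–B3

The largest bag has 2 vertices, giving width 1; this decomposition certifies tw(G) ≤ 1. G has an edge, so its treewidth is at least 1. The upper and lower bounds meet at 1, so that is the treewidth.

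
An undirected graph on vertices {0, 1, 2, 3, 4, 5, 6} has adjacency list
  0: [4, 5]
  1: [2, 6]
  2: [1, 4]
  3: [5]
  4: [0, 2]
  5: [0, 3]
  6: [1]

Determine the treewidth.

A width-1 tree decomposition is:
Bags: B1 = {1, 6}  B2 = {1, 2}  B3 = {2, 4}  B4 = {0, 4}  B5 = {0, 5}  B6 = {3, 5}
Tree: B1–B2, B2–B3, B3–B4, B4–B5, B5–B6
Each bag holds 2 vertices, so the decomposition has width 1, which upper-bounds the treewidth. Any graph with an edge has treewidth ≥ 1, and G has the edge 6–1. The upper and lower bounds meet at 1, so that is the treewidth.

1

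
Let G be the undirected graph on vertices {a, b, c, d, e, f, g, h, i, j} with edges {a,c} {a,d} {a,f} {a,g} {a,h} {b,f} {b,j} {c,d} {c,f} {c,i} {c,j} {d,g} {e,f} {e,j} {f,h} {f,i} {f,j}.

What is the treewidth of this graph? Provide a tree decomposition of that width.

Treewidth 2.
One such decomposition:
Bags: B1 = {a, c, f}  B2 = {c, f, i}  B3 = {c, f, j}  B4 = {a, c, d}  B5 = {e, f, j}  B6 = {b, f, j}  B7 = {a, f, h}  B8 = {a, d, g}
Tree: B1–B2, B1–B3, B1–B4, B3–B5, B3–B6, B1–B7, B4–B8

Each bag holds 3 vertices, so the decomposition has width 2, which upper-bounds the treewidth. Conversely, {a, d, g} is a clique of size 3, and the vertices of any clique must share a bag in every tree decomposition; so some bag has ≥ 3 vertices and tw(G) ≥ 2. Combining the bounds, tw(G) = 2.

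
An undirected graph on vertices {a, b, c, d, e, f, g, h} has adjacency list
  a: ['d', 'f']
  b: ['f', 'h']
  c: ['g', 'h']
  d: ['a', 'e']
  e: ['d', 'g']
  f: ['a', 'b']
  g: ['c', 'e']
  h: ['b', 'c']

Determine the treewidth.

2

A width-2 tree decomposition is:
Bags: B1 = {b, c, h}  B2 = {b, c, g}  B3 = {b, e, g}  B4 = {b, d, e}  B5 = {a, b, d}  B6 = {a, b, f}
Tree: B1–B2, B2–B3, B3–B4, B4–B5, B5–B6
Every bag has size at most 3, so the width is 3 − 1 = 2 and tw(G) ≤ 2. For the lower bound, G contains the cycle b–h–c–g–e–d–a–f–b, so G is not a forest; only forests have treewidth ≤ 1, hence tw(G) ≥ 2. Therefore the treewidth is 2.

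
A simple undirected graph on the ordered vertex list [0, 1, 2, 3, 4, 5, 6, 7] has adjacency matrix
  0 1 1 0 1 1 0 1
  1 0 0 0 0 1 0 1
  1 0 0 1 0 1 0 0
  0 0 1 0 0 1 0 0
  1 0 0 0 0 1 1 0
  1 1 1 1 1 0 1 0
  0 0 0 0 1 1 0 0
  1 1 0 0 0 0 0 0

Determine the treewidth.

2

A width-2 tree decomposition is:
Bags: B1 = {0, 4, 5}  B2 = {4, 5, 6}  B3 = {0, 2, 5}  B4 = {0, 1, 5}  B5 = {0, 1, 7}  B6 = {2, 3, 5}
Tree: B1–B2, B1–B3, B3–B4, B4–B5, B3–B6
Each bag holds 3 vertices, so the decomposition has width 2, which upper-bounds the treewidth. For the lower bound, the 3 vertices {0, 1, 5} are pairwise adjacent, and any tree decomposition puts a clique entirely inside one bag — forcing width ≥ 2. Therefore the treewidth is 2.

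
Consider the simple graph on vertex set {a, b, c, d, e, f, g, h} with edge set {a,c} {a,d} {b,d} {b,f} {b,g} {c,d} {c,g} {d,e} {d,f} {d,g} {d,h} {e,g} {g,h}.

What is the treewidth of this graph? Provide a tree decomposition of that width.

Every bag has size at most 3, so the width is 3 − 1 = 2 and tw(G) ≤ 2. For the lower bound, the 3 vertices {d, e, g} are pairwise adjacent, and any tree decomposition puts a clique entirely inside one bag — forcing width ≥ 2. Therefore the treewidth is 2.

Treewidth 2.
Bags: B1 = {c, d, g}  B2 = {d, e, g}  B3 = {b, d, g}  B4 = {b, d, f}  B5 = {d, g, h}  B6 = {a, c, d}
Tree: B1–B2, B1–B3, B3–B4, B3–B5, B1–B6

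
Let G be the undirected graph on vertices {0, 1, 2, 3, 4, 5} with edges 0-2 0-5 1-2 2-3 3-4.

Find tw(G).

A width-1 tree decomposition is:
Bags: B1 = {1, 2}  B2 = {2, 3}  B3 = {0, 2}  B4 = {0, 5}  B5 = {3, 4}
Tree: B1–B2, B1–B3, B3–B4, B2–B5
Each bag holds 2 vertices, so the decomposition has width 1, which upper-bounds the treewidth. Since G has at least one edge (e.g. 2–1), it is not an edgeless graph, so tw(G) ≥ 1. The upper and lower bounds meet at 1, so that is the treewidth.

1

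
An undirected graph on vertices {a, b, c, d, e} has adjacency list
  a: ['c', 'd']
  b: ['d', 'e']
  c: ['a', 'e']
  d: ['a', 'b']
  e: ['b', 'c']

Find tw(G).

2

A width-2 tree decomposition is:
Bags: B1 = {a, c, e}  B2 = {a, b, e}  B3 = {a, b, d}
Tree: B1–B2, B2–B3
The largest bag has 3 vertices, giving width 2; this decomposition certifies tw(G) ≤ 2. For the lower bound, G contains the cycle a–c–e–b–d–a, so G is not a forest; only forests have treewidth ≤ 1, hence tw(G) ≥ 2. Hence tw(G) = 2 exactly.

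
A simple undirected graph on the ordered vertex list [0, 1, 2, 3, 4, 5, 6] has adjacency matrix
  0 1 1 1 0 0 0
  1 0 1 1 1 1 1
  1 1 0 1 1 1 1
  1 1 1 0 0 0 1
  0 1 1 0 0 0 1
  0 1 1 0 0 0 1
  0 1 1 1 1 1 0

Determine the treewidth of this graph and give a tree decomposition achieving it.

Treewidth 3.
One optimal decomposition is:
Bags: B1 = {1, 2, 3, 6}  B2 = {0, 1, 2, 3}  B3 = {1, 2, 4, 6}  B4 = {1, 2, 5, 6}
Tree: B1–B2, B1–B3, B1–B4

Each bag holds 4 vertices, so the decomposition has width 3, which upper-bounds the treewidth. Conversely, {0, 1, 2, 3} is a clique of size 4, and the vertices of any clique must share a bag in every tree decomposition; so some bag has ≥ 4 vertices and tw(G) ≥ 3. The upper and lower bounds meet at 3, so that is the treewidth.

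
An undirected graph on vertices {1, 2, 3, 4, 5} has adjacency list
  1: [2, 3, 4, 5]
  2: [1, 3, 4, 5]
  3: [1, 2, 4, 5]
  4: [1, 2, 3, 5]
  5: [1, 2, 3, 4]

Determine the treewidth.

A width-4 tree decomposition is:
Bags: B1 = {1, 2, 3, 4, 5}
Tree: (single bag)
A single bag containing all 5 vertices is trivially a valid decomposition of width 4. For the lower bound, the 5 vertices {1, 2, 3, 4, 5} are pairwise adjacent, and any tree decomposition puts a clique entirely inside one bag — forcing width ≥ 4. Hence tw(G) = 4 exactly.

4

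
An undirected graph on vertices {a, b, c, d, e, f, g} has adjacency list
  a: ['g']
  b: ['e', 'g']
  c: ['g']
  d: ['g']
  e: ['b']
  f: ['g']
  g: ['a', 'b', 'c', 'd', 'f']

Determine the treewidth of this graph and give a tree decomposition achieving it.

Each bag holds 2 vertices, so the decomposition has width 1, which upper-bounds the treewidth. G has an edge, so its treewidth is at least 1. Hence tw(G) = 1 exactly.

Treewidth 1.
One such decomposition:
Bags: B1 = {b, g}  B2 = {b, e}  B3 = {c, g}  B4 = {d, g}  B5 = {a, g}  B6 = {f, g}
Tree: B1–B2, B1–B3, B3–B4, B1–B5, B5–B6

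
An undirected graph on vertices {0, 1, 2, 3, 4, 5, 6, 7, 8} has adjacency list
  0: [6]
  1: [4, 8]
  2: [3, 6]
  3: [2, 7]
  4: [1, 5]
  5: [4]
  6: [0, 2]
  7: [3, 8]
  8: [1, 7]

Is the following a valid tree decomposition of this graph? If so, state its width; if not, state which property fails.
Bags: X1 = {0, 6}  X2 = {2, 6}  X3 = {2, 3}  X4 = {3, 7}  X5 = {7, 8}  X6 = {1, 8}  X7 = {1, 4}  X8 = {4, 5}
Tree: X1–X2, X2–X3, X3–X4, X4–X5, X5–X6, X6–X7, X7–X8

Yes; width 1.

Vertex coverage: the bags together contain {0, 1, 2, 3, 4, 5, 6, 7, 8}, the full vertex set. Edge coverage: each edge of G has both endpoints in at least one bag. Running intersection: for every vertex, the bags containing it form a connected subtree. All three properties hold, so this is a valid tree decomposition of width max|bag| − 1 = 1, and hence tw(G) ≤ 1.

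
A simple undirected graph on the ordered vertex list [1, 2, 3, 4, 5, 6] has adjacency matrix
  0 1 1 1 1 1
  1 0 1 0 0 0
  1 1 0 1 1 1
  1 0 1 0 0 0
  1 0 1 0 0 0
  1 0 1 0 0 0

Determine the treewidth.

2

A width-2 tree decomposition is:
Bags: B1 = {1, 3, 6}  B2 = {1, 3, 4}  B3 = {1, 2, 3}  B4 = {1, 3, 5}
Tree: B1–B2, B1–B3, B2–B4
The largest bag has 3 vertices, giving width 2; this decomposition certifies tw(G) ≤ 2. On the other hand G contains the 3-clique {1, 2, 3}. A clique must lie in a single bag of any decomposition, so no decomposition can have width below 2. Hence tw(G) = 2 exactly.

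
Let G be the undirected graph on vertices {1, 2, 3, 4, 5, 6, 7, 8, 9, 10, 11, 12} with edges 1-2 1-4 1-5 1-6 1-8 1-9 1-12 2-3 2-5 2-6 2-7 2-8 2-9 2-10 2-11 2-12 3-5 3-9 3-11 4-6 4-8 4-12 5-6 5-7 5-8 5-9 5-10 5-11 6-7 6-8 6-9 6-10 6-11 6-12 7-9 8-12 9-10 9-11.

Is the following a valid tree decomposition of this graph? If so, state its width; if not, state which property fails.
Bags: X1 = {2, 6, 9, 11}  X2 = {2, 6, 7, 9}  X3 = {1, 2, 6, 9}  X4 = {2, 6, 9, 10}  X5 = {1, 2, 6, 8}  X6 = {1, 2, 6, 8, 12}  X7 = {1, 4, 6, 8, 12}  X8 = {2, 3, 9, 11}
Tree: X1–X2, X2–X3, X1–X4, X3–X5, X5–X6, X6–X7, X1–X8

A tree decomposition must satisfy three properties: every vertex lies in some bag; for every edge, both endpoints lie together in some bag; and for every vertex, the bags containing it form a connected subtree. Here vertex 5 appears in no bag, so the decomposition is invalid.

No — vertex 5 appears in no bag.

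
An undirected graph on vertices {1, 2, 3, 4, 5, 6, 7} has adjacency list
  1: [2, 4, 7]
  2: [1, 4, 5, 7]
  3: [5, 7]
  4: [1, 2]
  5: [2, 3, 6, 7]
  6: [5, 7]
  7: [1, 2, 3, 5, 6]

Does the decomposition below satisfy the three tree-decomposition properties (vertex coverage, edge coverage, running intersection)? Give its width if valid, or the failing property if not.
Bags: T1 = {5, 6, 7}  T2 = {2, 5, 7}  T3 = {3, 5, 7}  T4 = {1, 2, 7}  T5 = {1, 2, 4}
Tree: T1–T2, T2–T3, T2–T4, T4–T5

Yes; width 2.

Every vertex of G appears in some bag (union = {1, 2, 3, 4, 5, 6, 7}); every edge is covered by a bag; and for each vertex v the set of bags containing v is connected in the bag tree. The decomposition is therefore valid. The largest bag has 3 vertices, so the width is 2.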